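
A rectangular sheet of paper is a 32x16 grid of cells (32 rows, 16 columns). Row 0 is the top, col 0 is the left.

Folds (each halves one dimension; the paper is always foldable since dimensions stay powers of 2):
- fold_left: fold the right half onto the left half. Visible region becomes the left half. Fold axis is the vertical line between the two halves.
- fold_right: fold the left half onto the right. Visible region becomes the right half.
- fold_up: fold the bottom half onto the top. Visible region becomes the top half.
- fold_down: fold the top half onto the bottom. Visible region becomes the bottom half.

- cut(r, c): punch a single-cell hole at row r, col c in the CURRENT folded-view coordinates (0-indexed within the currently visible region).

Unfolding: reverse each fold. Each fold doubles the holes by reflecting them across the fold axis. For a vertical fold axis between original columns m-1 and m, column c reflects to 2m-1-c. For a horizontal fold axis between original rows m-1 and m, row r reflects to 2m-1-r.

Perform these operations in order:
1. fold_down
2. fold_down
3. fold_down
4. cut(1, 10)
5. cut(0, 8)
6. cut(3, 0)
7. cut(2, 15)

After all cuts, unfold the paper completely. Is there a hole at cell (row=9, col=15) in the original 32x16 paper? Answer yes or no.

Op 1 fold_down: fold axis h@16; visible region now rows[16,32) x cols[0,16) = 16x16
Op 2 fold_down: fold axis h@24; visible region now rows[24,32) x cols[0,16) = 8x16
Op 3 fold_down: fold axis h@28; visible region now rows[28,32) x cols[0,16) = 4x16
Op 4 cut(1, 10): punch at orig (29,10); cuts so far [(29, 10)]; region rows[28,32) x cols[0,16) = 4x16
Op 5 cut(0, 8): punch at orig (28,8); cuts so far [(28, 8), (29, 10)]; region rows[28,32) x cols[0,16) = 4x16
Op 6 cut(3, 0): punch at orig (31,0); cuts so far [(28, 8), (29, 10), (31, 0)]; region rows[28,32) x cols[0,16) = 4x16
Op 7 cut(2, 15): punch at orig (30,15); cuts so far [(28, 8), (29, 10), (30, 15), (31, 0)]; region rows[28,32) x cols[0,16) = 4x16
Unfold 1 (reflect across h@28): 8 holes -> [(24, 0), (25, 15), (26, 10), (27, 8), (28, 8), (29, 10), (30, 15), (31, 0)]
Unfold 2 (reflect across h@24): 16 holes -> [(16, 0), (17, 15), (18, 10), (19, 8), (20, 8), (21, 10), (22, 15), (23, 0), (24, 0), (25, 15), (26, 10), (27, 8), (28, 8), (29, 10), (30, 15), (31, 0)]
Unfold 3 (reflect across h@16): 32 holes -> [(0, 0), (1, 15), (2, 10), (3, 8), (4, 8), (5, 10), (6, 15), (7, 0), (8, 0), (9, 15), (10, 10), (11, 8), (12, 8), (13, 10), (14, 15), (15, 0), (16, 0), (17, 15), (18, 10), (19, 8), (20, 8), (21, 10), (22, 15), (23, 0), (24, 0), (25, 15), (26, 10), (27, 8), (28, 8), (29, 10), (30, 15), (31, 0)]
Holes: [(0, 0), (1, 15), (2, 10), (3, 8), (4, 8), (5, 10), (6, 15), (7, 0), (8, 0), (9, 15), (10, 10), (11, 8), (12, 8), (13, 10), (14, 15), (15, 0), (16, 0), (17, 15), (18, 10), (19, 8), (20, 8), (21, 10), (22, 15), (23, 0), (24, 0), (25, 15), (26, 10), (27, 8), (28, 8), (29, 10), (30, 15), (31, 0)]

Answer: yes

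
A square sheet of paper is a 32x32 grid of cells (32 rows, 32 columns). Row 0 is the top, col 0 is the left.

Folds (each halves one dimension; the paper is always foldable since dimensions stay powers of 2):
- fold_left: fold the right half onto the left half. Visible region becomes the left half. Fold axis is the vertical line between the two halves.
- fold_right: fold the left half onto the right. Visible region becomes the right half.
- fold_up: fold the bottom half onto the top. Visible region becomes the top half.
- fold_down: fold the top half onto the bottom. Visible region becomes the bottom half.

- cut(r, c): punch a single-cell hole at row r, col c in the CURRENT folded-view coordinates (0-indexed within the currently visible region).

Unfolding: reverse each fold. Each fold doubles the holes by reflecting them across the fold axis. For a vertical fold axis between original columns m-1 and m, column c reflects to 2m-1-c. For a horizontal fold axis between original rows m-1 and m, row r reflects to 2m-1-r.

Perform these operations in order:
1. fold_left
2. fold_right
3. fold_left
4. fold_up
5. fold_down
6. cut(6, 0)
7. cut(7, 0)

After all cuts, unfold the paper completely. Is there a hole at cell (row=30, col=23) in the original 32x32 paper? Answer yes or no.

Op 1 fold_left: fold axis v@16; visible region now rows[0,32) x cols[0,16) = 32x16
Op 2 fold_right: fold axis v@8; visible region now rows[0,32) x cols[8,16) = 32x8
Op 3 fold_left: fold axis v@12; visible region now rows[0,32) x cols[8,12) = 32x4
Op 4 fold_up: fold axis h@16; visible region now rows[0,16) x cols[8,12) = 16x4
Op 5 fold_down: fold axis h@8; visible region now rows[8,16) x cols[8,12) = 8x4
Op 6 cut(6, 0): punch at orig (14,8); cuts so far [(14, 8)]; region rows[8,16) x cols[8,12) = 8x4
Op 7 cut(7, 0): punch at orig (15,8); cuts so far [(14, 8), (15, 8)]; region rows[8,16) x cols[8,12) = 8x4
Unfold 1 (reflect across h@8): 4 holes -> [(0, 8), (1, 8), (14, 8), (15, 8)]
Unfold 2 (reflect across h@16): 8 holes -> [(0, 8), (1, 8), (14, 8), (15, 8), (16, 8), (17, 8), (30, 8), (31, 8)]
Unfold 3 (reflect across v@12): 16 holes -> [(0, 8), (0, 15), (1, 8), (1, 15), (14, 8), (14, 15), (15, 8), (15, 15), (16, 8), (16, 15), (17, 8), (17, 15), (30, 8), (30, 15), (31, 8), (31, 15)]
Unfold 4 (reflect across v@8): 32 holes -> [(0, 0), (0, 7), (0, 8), (0, 15), (1, 0), (1, 7), (1, 8), (1, 15), (14, 0), (14, 7), (14, 8), (14, 15), (15, 0), (15, 7), (15, 8), (15, 15), (16, 0), (16, 7), (16, 8), (16, 15), (17, 0), (17, 7), (17, 8), (17, 15), (30, 0), (30, 7), (30, 8), (30, 15), (31, 0), (31, 7), (31, 8), (31, 15)]
Unfold 5 (reflect across v@16): 64 holes -> [(0, 0), (0, 7), (0, 8), (0, 15), (0, 16), (0, 23), (0, 24), (0, 31), (1, 0), (1, 7), (1, 8), (1, 15), (1, 16), (1, 23), (1, 24), (1, 31), (14, 0), (14, 7), (14, 8), (14, 15), (14, 16), (14, 23), (14, 24), (14, 31), (15, 0), (15, 7), (15, 8), (15, 15), (15, 16), (15, 23), (15, 24), (15, 31), (16, 0), (16, 7), (16, 8), (16, 15), (16, 16), (16, 23), (16, 24), (16, 31), (17, 0), (17, 7), (17, 8), (17, 15), (17, 16), (17, 23), (17, 24), (17, 31), (30, 0), (30, 7), (30, 8), (30, 15), (30, 16), (30, 23), (30, 24), (30, 31), (31, 0), (31, 7), (31, 8), (31, 15), (31, 16), (31, 23), (31, 24), (31, 31)]
Holes: [(0, 0), (0, 7), (0, 8), (0, 15), (0, 16), (0, 23), (0, 24), (0, 31), (1, 0), (1, 7), (1, 8), (1, 15), (1, 16), (1, 23), (1, 24), (1, 31), (14, 0), (14, 7), (14, 8), (14, 15), (14, 16), (14, 23), (14, 24), (14, 31), (15, 0), (15, 7), (15, 8), (15, 15), (15, 16), (15, 23), (15, 24), (15, 31), (16, 0), (16, 7), (16, 8), (16, 15), (16, 16), (16, 23), (16, 24), (16, 31), (17, 0), (17, 7), (17, 8), (17, 15), (17, 16), (17, 23), (17, 24), (17, 31), (30, 0), (30, 7), (30, 8), (30, 15), (30, 16), (30, 23), (30, 24), (30, 31), (31, 0), (31, 7), (31, 8), (31, 15), (31, 16), (31, 23), (31, 24), (31, 31)]

Answer: yes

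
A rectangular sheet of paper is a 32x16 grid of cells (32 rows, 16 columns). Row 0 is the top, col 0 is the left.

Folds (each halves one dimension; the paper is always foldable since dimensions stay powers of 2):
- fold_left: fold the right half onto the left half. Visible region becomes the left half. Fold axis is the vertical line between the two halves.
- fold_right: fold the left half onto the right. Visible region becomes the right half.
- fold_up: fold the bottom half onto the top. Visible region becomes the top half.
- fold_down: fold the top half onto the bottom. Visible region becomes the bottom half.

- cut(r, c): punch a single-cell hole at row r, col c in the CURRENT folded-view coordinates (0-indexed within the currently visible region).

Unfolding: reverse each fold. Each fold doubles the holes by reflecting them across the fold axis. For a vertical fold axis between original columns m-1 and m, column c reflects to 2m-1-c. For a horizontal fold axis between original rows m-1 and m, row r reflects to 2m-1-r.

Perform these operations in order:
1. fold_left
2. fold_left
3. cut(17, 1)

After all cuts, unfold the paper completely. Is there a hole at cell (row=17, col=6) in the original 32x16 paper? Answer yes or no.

Op 1 fold_left: fold axis v@8; visible region now rows[0,32) x cols[0,8) = 32x8
Op 2 fold_left: fold axis v@4; visible region now rows[0,32) x cols[0,4) = 32x4
Op 3 cut(17, 1): punch at orig (17,1); cuts so far [(17, 1)]; region rows[0,32) x cols[0,4) = 32x4
Unfold 1 (reflect across v@4): 2 holes -> [(17, 1), (17, 6)]
Unfold 2 (reflect across v@8): 4 holes -> [(17, 1), (17, 6), (17, 9), (17, 14)]
Holes: [(17, 1), (17, 6), (17, 9), (17, 14)]

Answer: yes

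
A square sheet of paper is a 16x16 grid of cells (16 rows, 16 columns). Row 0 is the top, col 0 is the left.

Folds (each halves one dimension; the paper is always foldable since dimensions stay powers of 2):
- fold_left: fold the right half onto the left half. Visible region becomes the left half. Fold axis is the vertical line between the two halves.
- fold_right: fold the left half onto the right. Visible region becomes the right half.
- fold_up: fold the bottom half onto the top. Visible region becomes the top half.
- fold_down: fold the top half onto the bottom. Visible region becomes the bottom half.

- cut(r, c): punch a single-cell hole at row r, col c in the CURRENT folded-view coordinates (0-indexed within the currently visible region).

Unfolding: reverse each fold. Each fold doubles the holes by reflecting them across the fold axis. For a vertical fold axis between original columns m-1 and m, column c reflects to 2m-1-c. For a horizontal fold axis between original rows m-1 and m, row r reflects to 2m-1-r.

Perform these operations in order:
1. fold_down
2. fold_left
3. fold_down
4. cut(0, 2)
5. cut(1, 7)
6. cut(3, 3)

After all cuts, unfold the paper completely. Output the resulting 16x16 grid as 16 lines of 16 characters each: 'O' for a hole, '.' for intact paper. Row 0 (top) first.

Op 1 fold_down: fold axis h@8; visible region now rows[8,16) x cols[0,16) = 8x16
Op 2 fold_left: fold axis v@8; visible region now rows[8,16) x cols[0,8) = 8x8
Op 3 fold_down: fold axis h@12; visible region now rows[12,16) x cols[0,8) = 4x8
Op 4 cut(0, 2): punch at orig (12,2); cuts so far [(12, 2)]; region rows[12,16) x cols[0,8) = 4x8
Op 5 cut(1, 7): punch at orig (13,7); cuts so far [(12, 2), (13, 7)]; region rows[12,16) x cols[0,8) = 4x8
Op 6 cut(3, 3): punch at orig (15,3); cuts so far [(12, 2), (13, 7), (15, 3)]; region rows[12,16) x cols[0,8) = 4x8
Unfold 1 (reflect across h@12): 6 holes -> [(8, 3), (10, 7), (11, 2), (12, 2), (13, 7), (15, 3)]
Unfold 2 (reflect across v@8): 12 holes -> [(8, 3), (8, 12), (10, 7), (10, 8), (11, 2), (11, 13), (12, 2), (12, 13), (13, 7), (13, 8), (15, 3), (15, 12)]
Unfold 3 (reflect across h@8): 24 holes -> [(0, 3), (0, 12), (2, 7), (2, 8), (3, 2), (3, 13), (4, 2), (4, 13), (5, 7), (5, 8), (7, 3), (7, 12), (8, 3), (8, 12), (10, 7), (10, 8), (11, 2), (11, 13), (12, 2), (12, 13), (13, 7), (13, 8), (15, 3), (15, 12)]

Answer: ...O........O...
................
.......OO.......
..O..........O..
..O..........O..
.......OO.......
................
...O........O...
...O........O...
................
.......OO.......
..O..........O..
..O..........O..
.......OO.......
................
...O........O...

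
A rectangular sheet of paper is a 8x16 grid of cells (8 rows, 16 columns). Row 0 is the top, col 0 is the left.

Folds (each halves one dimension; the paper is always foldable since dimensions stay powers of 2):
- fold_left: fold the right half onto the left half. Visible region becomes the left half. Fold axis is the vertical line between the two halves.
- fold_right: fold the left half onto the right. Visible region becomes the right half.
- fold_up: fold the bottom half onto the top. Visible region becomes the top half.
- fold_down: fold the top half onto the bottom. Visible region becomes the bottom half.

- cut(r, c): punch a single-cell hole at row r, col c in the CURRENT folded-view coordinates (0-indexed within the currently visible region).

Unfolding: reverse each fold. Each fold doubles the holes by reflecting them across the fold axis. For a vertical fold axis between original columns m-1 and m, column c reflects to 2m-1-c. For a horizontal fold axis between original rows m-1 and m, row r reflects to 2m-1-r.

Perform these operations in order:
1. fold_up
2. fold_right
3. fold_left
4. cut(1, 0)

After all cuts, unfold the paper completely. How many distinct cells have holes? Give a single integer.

Answer: 8

Derivation:
Op 1 fold_up: fold axis h@4; visible region now rows[0,4) x cols[0,16) = 4x16
Op 2 fold_right: fold axis v@8; visible region now rows[0,4) x cols[8,16) = 4x8
Op 3 fold_left: fold axis v@12; visible region now rows[0,4) x cols[8,12) = 4x4
Op 4 cut(1, 0): punch at orig (1,8); cuts so far [(1, 8)]; region rows[0,4) x cols[8,12) = 4x4
Unfold 1 (reflect across v@12): 2 holes -> [(1, 8), (1, 15)]
Unfold 2 (reflect across v@8): 4 holes -> [(1, 0), (1, 7), (1, 8), (1, 15)]
Unfold 3 (reflect across h@4): 8 holes -> [(1, 0), (1, 7), (1, 8), (1, 15), (6, 0), (6, 7), (6, 8), (6, 15)]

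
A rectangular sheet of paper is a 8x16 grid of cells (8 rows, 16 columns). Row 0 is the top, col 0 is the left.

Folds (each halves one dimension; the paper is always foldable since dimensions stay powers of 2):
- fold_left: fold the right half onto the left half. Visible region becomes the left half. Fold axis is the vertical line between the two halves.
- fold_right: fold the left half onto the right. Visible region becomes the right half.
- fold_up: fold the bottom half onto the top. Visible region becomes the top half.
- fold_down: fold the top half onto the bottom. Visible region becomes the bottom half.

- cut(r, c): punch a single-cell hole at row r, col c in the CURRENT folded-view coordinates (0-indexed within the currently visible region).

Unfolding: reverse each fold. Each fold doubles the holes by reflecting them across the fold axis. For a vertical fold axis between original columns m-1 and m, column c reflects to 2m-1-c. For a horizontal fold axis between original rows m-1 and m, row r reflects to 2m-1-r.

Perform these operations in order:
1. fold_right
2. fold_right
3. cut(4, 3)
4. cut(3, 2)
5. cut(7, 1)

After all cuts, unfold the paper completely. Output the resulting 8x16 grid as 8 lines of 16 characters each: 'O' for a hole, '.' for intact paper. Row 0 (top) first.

Answer: ................
................
................
.O....O..O....O.
O......OO......O
................
................
..O..O....O..O..

Derivation:
Op 1 fold_right: fold axis v@8; visible region now rows[0,8) x cols[8,16) = 8x8
Op 2 fold_right: fold axis v@12; visible region now rows[0,8) x cols[12,16) = 8x4
Op 3 cut(4, 3): punch at orig (4,15); cuts so far [(4, 15)]; region rows[0,8) x cols[12,16) = 8x4
Op 4 cut(3, 2): punch at orig (3,14); cuts so far [(3, 14), (4, 15)]; region rows[0,8) x cols[12,16) = 8x4
Op 5 cut(7, 1): punch at orig (7,13); cuts so far [(3, 14), (4, 15), (7, 13)]; region rows[0,8) x cols[12,16) = 8x4
Unfold 1 (reflect across v@12): 6 holes -> [(3, 9), (3, 14), (4, 8), (4, 15), (7, 10), (7, 13)]
Unfold 2 (reflect across v@8): 12 holes -> [(3, 1), (3, 6), (3, 9), (3, 14), (4, 0), (4, 7), (4, 8), (4, 15), (7, 2), (7, 5), (7, 10), (7, 13)]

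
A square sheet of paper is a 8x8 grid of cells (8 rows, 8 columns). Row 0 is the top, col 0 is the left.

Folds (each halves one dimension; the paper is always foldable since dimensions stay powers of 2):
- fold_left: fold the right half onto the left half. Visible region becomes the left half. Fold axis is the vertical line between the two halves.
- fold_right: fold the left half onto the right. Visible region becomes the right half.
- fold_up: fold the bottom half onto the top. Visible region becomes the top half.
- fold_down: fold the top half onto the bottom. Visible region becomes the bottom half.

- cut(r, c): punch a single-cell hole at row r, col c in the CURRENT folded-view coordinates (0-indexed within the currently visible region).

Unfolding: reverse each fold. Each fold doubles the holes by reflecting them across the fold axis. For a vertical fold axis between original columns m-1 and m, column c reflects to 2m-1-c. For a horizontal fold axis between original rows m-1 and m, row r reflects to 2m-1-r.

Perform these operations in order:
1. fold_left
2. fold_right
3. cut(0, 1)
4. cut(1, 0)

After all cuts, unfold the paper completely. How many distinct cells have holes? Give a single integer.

Op 1 fold_left: fold axis v@4; visible region now rows[0,8) x cols[0,4) = 8x4
Op 2 fold_right: fold axis v@2; visible region now rows[0,8) x cols[2,4) = 8x2
Op 3 cut(0, 1): punch at orig (0,3); cuts so far [(0, 3)]; region rows[0,8) x cols[2,4) = 8x2
Op 4 cut(1, 0): punch at orig (1,2); cuts so far [(0, 3), (1, 2)]; region rows[0,8) x cols[2,4) = 8x2
Unfold 1 (reflect across v@2): 4 holes -> [(0, 0), (0, 3), (1, 1), (1, 2)]
Unfold 2 (reflect across v@4): 8 holes -> [(0, 0), (0, 3), (0, 4), (0, 7), (1, 1), (1, 2), (1, 5), (1, 6)]

Answer: 8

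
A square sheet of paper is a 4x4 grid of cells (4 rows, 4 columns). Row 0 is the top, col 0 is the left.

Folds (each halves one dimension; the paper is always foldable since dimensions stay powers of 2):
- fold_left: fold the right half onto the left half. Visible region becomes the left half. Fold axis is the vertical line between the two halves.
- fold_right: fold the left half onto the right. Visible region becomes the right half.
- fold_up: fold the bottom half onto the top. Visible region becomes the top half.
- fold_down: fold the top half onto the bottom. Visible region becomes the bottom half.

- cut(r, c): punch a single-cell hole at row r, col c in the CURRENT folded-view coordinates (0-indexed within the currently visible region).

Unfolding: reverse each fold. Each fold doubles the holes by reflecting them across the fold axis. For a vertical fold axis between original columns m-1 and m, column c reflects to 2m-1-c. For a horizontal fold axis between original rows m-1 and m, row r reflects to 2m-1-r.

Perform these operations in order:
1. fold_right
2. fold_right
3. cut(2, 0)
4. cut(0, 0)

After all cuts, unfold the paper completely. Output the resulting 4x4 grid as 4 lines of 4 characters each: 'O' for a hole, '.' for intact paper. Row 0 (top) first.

Op 1 fold_right: fold axis v@2; visible region now rows[0,4) x cols[2,4) = 4x2
Op 2 fold_right: fold axis v@3; visible region now rows[0,4) x cols[3,4) = 4x1
Op 3 cut(2, 0): punch at orig (2,3); cuts so far [(2, 3)]; region rows[0,4) x cols[3,4) = 4x1
Op 4 cut(0, 0): punch at orig (0,3); cuts so far [(0, 3), (2, 3)]; region rows[0,4) x cols[3,4) = 4x1
Unfold 1 (reflect across v@3): 4 holes -> [(0, 2), (0, 3), (2, 2), (2, 3)]
Unfold 2 (reflect across v@2): 8 holes -> [(0, 0), (0, 1), (0, 2), (0, 3), (2, 0), (2, 1), (2, 2), (2, 3)]

Answer: OOOO
....
OOOO
....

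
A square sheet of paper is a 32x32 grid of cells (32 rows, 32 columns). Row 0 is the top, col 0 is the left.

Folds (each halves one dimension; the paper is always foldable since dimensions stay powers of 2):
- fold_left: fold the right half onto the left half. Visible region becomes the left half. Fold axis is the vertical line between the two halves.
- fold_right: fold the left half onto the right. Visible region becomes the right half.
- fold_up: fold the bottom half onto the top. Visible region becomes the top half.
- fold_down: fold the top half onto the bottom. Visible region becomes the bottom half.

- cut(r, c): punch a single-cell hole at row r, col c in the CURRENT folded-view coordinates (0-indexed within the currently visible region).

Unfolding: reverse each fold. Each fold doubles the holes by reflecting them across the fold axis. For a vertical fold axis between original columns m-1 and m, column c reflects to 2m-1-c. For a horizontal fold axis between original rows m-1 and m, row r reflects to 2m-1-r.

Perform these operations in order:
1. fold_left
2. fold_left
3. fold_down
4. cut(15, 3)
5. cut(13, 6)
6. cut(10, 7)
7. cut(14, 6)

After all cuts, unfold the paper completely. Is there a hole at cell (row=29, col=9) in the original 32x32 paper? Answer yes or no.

Answer: yes

Derivation:
Op 1 fold_left: fold axis v@16; visible region now rows[0,32) x cols[0,16) = 32x16
Op 2 fold_left: fold axis v@8; visible region now rows[0,32) x cols[0,8) = 32x8
Op 3 fold_down: fold axis h@16; visible region now rows[16,32) x cols[0,8) = 16x8
Op 4 cut(15, 3): punch at orig (31,3); cuts so far [(31, 3)]; region rows[16,32) x cols[0,8) = 16x8
Op 5 cut(13, 6): punch at orig (29,6); cuts so far [(29, 6), (31, 3)]; region rows[16,32) x cols[0,8) = 16x8
Op 6 cut(10, 7): punch at orig (26,7); cuts so far [(26, 7), (29, 6), (31, 3)]; region rows[16,32) x cols[0,8) = 16x8
Op 7 cut(14, 6): punch at orig (30,6); cuts so far [(26, 7), (29, 6), (30, 6), (31, 3)]; region rows[16,32) x cols[0,8) = 16x8
Unfold 1 (reflect across h@16): 8 holes -> [(0, 3), (1, 6), (2, 6), (5, 7), (26, 7), (29, 6), (30, 6), (31, 3)]
Unfold 2 (reflect across v@8): 16 holes -> [(0, 3), (0, 12), (1, 6), (1, 9), (2, 6), (2, 9), (5, 7), (5, 8), (26, 7), (26, 8), (29, 6), (29, 9), (30, 6), (30, 9), (31, 3), (31, 12)]
Unfold 3 (reflect across v@16): 32 holes -> [(0, 3), (0, 12), (0, 19), (0, 28), (1, 6), (1, 9), (1, 22), (1, 25), (2, 6), (2, 9), (2, 22), (2, 25), (5, 7), (5, 8), (5, 23), (5, 24), (26, 7), (26, 8), (26, 23), (26, 24), (29, 6), (29, 9), (29, 22), (29, 25), (30, 6), (30, 9), (30, 22), (30, 25), (31, 3), (31, 12), (31, 19), (31, 28)]
Holes: [(0, 3), (0, 12), (0, 19), (0, 28), (1, 6), (1, 9), (1, 22), (1, 25), (2, 6), (2, 9), (2, 22), (2, 25), (5, 7), (5, 8), (5, 23), (5, 24), (26, 7), (26, 8), (26, 23), (26, 24), (29, 6), (29, 9), (29, 22), (29, 25), (30, 6), (30, 9), (30, 22), (30, 25), (31, 3), (31, 12), (31, 19), (31, 28)]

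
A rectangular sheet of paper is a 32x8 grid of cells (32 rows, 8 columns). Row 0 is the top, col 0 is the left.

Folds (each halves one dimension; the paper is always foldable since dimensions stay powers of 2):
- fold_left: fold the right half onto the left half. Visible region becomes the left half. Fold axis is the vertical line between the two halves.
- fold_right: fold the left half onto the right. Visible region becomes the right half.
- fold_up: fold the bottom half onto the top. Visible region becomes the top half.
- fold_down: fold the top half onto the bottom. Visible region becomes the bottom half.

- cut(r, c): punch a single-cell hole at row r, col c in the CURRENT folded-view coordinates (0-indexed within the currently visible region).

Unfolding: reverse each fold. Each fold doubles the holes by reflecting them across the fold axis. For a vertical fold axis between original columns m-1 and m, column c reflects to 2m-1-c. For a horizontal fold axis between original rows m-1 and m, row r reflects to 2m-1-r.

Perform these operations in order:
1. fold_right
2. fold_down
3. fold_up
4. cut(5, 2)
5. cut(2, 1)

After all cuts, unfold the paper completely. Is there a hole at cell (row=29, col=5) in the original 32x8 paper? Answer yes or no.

Answer: yes

Derivation:
Op 1 fold_right: fold axis v@4; visible region now rows[0,32) x cols[4,8) = 32x4
Op 2 fold_down: fold axis h@16; visible region now rows[16,32) x cols[4,8) = 16x4
Op 3 fold_up: fold axis h@24; visible region now rows[16,24) x cols[4,8) = 8x4
Op 4 cut(5, 2): punch at orig (21,6); cuts so far [(21, 6)]; region rows[16,24) x cols[4,8) = 8x4
Op 5 cut(2, 1): punch at orig (18,5); cuts so far [(18, 5), (21, 6)]; region rows[16,24) x cols[4,8) = 8x4
Unfold 1 (reflect across h@24): 4 holes -> [(18, 5), (21, 6), (26, 6), (29, 5)]
Unfold 2 (reflect across h@16): 8 holes -> [(2, 5), (5, 6), (10, 6), (13, 5), (18, 5), (21, 6), (26, 6), (29, 5)]
Unfold 3 (reflect across v@4): 16 holes -> [(2, 2), (2, 5), (5, 1), (5, 6), (10, 1), (10, 6), (13, 2), (13, 5), (18, 2), (18, 5), (21, 1), (21, 6), (26, 1), (26, 6), (29, 2), (29, 5)]
Holes: [(2, 2), (2, 5), (5, 1), (5, 6), (10, 1), (10, 6), (13, 2), (13, 5), (18, 2), (18, 5), (21, 1), (21, 6), (26, 1), (26, 6), (29, 2), (29, 5)]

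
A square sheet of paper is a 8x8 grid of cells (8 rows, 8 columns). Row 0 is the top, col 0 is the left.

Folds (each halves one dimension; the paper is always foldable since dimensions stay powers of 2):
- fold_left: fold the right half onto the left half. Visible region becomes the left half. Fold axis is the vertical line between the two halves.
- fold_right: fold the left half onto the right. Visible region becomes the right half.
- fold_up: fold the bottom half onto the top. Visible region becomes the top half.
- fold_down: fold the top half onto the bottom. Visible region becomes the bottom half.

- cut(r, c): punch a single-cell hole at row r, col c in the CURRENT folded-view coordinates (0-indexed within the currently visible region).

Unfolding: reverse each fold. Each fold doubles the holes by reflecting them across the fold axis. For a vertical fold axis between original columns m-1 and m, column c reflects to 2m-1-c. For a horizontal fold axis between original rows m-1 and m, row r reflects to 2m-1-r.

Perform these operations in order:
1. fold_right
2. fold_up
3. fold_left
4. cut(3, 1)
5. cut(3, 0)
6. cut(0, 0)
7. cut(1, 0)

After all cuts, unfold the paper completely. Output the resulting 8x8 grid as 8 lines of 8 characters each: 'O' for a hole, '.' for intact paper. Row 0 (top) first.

Op 1 fold_right: fold axis v@4; visible region now rows[0,8) x cols[4,8) = 8x4
Op 2 fold_up: fold axis h@4; visible region now rows[0,4) x cols[4,8) = 4x4
Op 3 fold_left: fold axis v@6; visible region now rows[0,4) x cols[4,6) = 4x2
Op 4 cut(3, 1): punch at orig (3,5); cuts so far [(3, 5)]; region rows[0,4) x cols[4,6) = 4x2
Op 5 cut(3, 0): punch at orig (3,4); cuts so far [(3, 4), (3, 5)]; region rows[0,4) x cols[4,6) = 4x2
Op 6 cut(0, 0): punch at orig (0,4); cuts so far [(0, 4), (3, 4), (3, 5)]; region rows[0,4) x cols[4,6) = 4x2
Op 7 cut(1, 0): punch at orig (1,4); cuts so far [(0, 4), (1, 4), (3, 4), (3, 5)]; region rows[0,4) x cols[4,6) = 4x2
Unfold 1 (reflect across v@6): 8 holes -> [(0, 4), (0, 7), (1, 4), (1, 7), (3, 4), (3, 5), (3, 6), (3, 7)]
Unfold 2 (reflect across h@4): 16 holes -> [(0, 4), (0, 7), (1, 4), (1, 7), (3, 4), (3, 5), (3, 6), (3, 7), (4, 4), (4, 5), (4, 6), (4, 7), (6, 4), (6, 7), (7, 4), (7, 7)]
Unfold 3 (reflect across v@4): 32 holes -> [(0, 0), (0, 3), (0, 4), (0, 7), (1, 0), (1, 3), (1, 4), (1, 7), (3, 0), (3, 1), (3, 2), (3, 3), (3, 4), (3, 5), (3, 6), (3, 7), (4, 0), (4, 1), (4, 2), (4, 3), (4, 4), (4, 5), (4, 6), (4, 7), (6, 0), (6, 3), (6, 4), (6, 7), (7, 0), (7, 3), (7, 4), (7, 7)]

Answer: O..OO..O
O..OO..O
........
OOOOOOOO
OOOOOOOO
........
O..OO..O
O..OO..O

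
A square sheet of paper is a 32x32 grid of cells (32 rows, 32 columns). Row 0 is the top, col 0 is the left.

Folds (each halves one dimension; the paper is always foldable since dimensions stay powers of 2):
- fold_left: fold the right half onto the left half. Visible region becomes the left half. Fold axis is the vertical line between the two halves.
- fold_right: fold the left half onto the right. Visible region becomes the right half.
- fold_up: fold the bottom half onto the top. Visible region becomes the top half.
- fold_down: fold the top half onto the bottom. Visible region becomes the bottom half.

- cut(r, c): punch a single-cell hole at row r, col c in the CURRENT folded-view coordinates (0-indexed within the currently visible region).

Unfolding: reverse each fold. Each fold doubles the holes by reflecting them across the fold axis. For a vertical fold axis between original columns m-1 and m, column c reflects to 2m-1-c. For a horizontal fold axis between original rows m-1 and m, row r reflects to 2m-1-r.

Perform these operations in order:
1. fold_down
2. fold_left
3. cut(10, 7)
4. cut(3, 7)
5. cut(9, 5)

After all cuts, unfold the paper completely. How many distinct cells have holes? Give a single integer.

Answer: 12

Derivation:
Op 1 fold_down: fold axis h@16; visible region now rows[16,32) x cols[0,32) = 16x32
Op 2 fold_left: fold axis v@16; visible region now rows[16,32) x cols[0,16) = 16x16
Op 3 cut(10, 7): punch at orig (26,7); cuts so far [(26, 7)]; region rows[16,32) x cols[0,16) = 16x16
Op 4 cut(3, 7): punch at orig (19,7); cuts so far [(19, 7), (26, 7)]; region rows[16,32) x cols[0,16) = 16x16
Op 5 cut(9, 5): punch at orig (25,5); cuts so far [(19, 7), (25, 5), (26, 7)]; region rows[16,32) x cols[0,16) = 16x16
Unfold 1 (reflect across v@16): 6 holes -> [(19, 7), (19, 24), (25, 5), (25, 26), (26, 7), (26, 24)]
Unfold 2 (reflect across h@16): 12 holes -> [(5, 7), (5, 24), (6, 5), (6, 26), (12, 7), (12, 24), (19, 7), (19, 24), (25, 5), (25, 26), (26, 7), (26, 24)]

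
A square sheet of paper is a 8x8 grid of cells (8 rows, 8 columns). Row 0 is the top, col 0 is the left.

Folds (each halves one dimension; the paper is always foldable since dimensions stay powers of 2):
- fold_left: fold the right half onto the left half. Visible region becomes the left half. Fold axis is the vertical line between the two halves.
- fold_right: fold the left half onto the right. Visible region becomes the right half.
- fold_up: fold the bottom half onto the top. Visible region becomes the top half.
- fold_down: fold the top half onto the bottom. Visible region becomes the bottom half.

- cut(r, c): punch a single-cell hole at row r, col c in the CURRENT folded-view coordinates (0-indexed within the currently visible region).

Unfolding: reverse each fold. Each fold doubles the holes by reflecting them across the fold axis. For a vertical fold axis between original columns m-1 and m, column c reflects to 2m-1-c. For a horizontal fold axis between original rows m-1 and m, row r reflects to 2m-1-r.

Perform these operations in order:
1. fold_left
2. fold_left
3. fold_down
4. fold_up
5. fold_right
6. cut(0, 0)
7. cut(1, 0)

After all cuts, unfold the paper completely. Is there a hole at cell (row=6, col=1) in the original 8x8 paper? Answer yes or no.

Answer: yes

Derivation:
Op 1 fold_left: fold axis v@4; visible region now rows[0,8) x cols[0,4) = 8x4
Op 2 fold_left: fold axis v@2; visible region now rows[0,8) x cols[0,2) = 8x2
Op 3 fold_down: fold axis h@4; visible region now rows[4,8) x cols[0,2) = 4x2
Op 4 fold_up: fold axis h@6; visible region now rows[4,6) x cols[0,2) = 2x2
Op 5 fold_right: fold axis v@1; visible region now rows[4,6) x cols[1,2) = 2x1
Op 6 cut(0, 0): punch at orig (4,1); cuts so far [(4, 1)]; region rows[4,6) x cols[1,2) = 2x1
Op 7 cut(1, 0): punch at orig (5,1); cuts so far [(4, 1), (5, 1)]; region rows[4,6) x cols[1,2) = 2x1
Unfold 1 (reflect across v@1): 4 holes -> [(4, 0), (4, 1), (5, 0), (5, 1)]
Unfold 2 (reflect across h@6): 8 holes -> [(4, 0), (4, 1), (5, 0), (5, 1), (6, 0), (6, 1), (7, 0), (7, 1)]
Unfold 3 (reflect across h@4): 16 holes -> [(0, 0), (0, 1), (1, 0), (1, 1), (2, 0), (2, 1), (3, 0), (3, 1), (4, 0), (4, 1), (5, 0), (5, 1), (6, 0), (6, 1), (7, 0), (7, 1)]
Unfold 4 (reflect across v@2): 32 holes -> [(0, 0), (0, 1), (0, 2), (0, 3), (1, 0), (1, 1), (1, 2), (1, 3), (2, 0), (2, 1), (2, 2), (2, 3), (3, 0), (3, 1), (3, 2), (3, 3), (4, 0), (4, 1), (4, 2), (4, 3), (5, 0), (5, 1), (5, 2), (5, 3), (6, 0), (6, 1), (6, 2), (6, 3), (7, 0), (7, 1), (7, 2), (7, 3)]
Unfold 5 (reflect across v@4): 64 holes -> [(0, 0), (0, 1), (0, 2), (0, 3), (0, 4), (0, 5), (0, 6), (0, 7), (1, 0), (1, 1), (1, 2), (1, 3), (1, 4), (1, 5), (1, 6), (1, 7), (2, 0), (2, 1), (2, 2), (2, 3), (2, 4), (2, 5), (2, 6), (2, 7), (3, 0), (3, 1), (3, 2), (3, 3), (3, 4), (3, 5), (3, 6), (3, 7), (4, 0), (4, 1), (4, 2), (4, 3), (4, 4), (4, 5), (4, 6), (4, 7), (5, 0), (5, 1), (5, 2), (5, 3), (5, 4), (5, 5), (5, 6), (5, 7), (6, 0), (6, 1), (6, 2), (6, 3), (6, 4), (6, 5), (6, 6), (6, 7), (7, 0), (7, 1), (7, 2), (7, 3), (7, 4), (7, 5), (7, 6), (7, 7)]
Holes: [(0, 0), (0, 1), (0, 2), (0, 3), (0, 4), (0, 5), (0, 6), (0, 7), (1, 0), (1, 1), (1, 2), (1, 3), (1, 4), (1, 5), (1, 6), (1, 7), (2, 0), (2, 1), (2, 2), (2, 3), (2, 4), (2, 5), (2, 6), (2, 7), (3, 0), (3, 1), (3, 2), (3, 3), (3, 4), (3, 5), (3, 6), (3, 7), (4, 0), (4, 1), (4, 2), (4, 3), (4, 4), (4, 5), (4, 6), (4, 7), (5, 0), (5, 1), (5, 2), (5, 3), (5, 4), (5, 5), (5, 6), (5, 7), (6, 0), (6, 1), (6, 2), (6, 3), (6, 4), (6, 5), (6, 6), (6, 7), (7, 0), (7, 1), (7, 2), (7, 3), (7, 4), (7, 5), (7, 6), (7, 7)]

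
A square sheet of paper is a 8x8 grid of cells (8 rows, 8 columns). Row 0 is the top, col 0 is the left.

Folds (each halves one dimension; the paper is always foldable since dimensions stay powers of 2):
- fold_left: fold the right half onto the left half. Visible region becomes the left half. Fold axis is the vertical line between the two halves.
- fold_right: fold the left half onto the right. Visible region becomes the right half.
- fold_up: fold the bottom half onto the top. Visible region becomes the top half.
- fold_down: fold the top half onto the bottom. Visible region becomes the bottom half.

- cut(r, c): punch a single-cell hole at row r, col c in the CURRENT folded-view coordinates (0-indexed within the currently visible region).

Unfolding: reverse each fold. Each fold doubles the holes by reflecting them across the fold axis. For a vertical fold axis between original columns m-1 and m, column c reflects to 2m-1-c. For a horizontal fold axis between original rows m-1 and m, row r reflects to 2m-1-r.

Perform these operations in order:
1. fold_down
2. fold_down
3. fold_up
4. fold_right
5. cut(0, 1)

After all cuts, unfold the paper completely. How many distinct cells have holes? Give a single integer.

Answer: 16

Derivation:
Op 1 fold_down: fold axis h@4; visible region now rows[4,8) x cols[0,8) = 4x8
Op 2 fold_down: fold axis h@6; visible region now rows[6,8) x cols[0,8) = 2x8
Op 3 fold_up: fold axis h@7; visible region now rows[6,7) x cols[0,8) = 1x8
Op 4 fold_right: fold axis v@4; visible region now rows[6,7) x cols[4,8) = 1x4
Op 5 cut(0, 1): punch at orig (6,5); cuts so far [(6, 5)]; region rows[6,7) x cols[4,8) = 1x4
Unfold 1 (reflect across v@4): 2 holes -> [(6, 2), (6, 5)]
Unfold 2 (reflect across h@7): 4 holes -> [(6, 2), (6, 5), (7, 2), (7, 5)]
Unfold 3 (reflect across h@6): 8 holes -> [(4, 2), (4, 5), (5, 2), (5, 5), (6, 2), (6, 5), (7, 2), (7, 5)]
Unfold 4 (reflect across h@4): 16 holes -> [(0, 2), (0, 5), (1, 2), (1, 5), (2, 2), (2, 5), (3, 2), (3, 5), (4, 2), (4, 5), (5, 2), (5, 5), (6, 2), (6, 5), (7, 2), (7, 5)]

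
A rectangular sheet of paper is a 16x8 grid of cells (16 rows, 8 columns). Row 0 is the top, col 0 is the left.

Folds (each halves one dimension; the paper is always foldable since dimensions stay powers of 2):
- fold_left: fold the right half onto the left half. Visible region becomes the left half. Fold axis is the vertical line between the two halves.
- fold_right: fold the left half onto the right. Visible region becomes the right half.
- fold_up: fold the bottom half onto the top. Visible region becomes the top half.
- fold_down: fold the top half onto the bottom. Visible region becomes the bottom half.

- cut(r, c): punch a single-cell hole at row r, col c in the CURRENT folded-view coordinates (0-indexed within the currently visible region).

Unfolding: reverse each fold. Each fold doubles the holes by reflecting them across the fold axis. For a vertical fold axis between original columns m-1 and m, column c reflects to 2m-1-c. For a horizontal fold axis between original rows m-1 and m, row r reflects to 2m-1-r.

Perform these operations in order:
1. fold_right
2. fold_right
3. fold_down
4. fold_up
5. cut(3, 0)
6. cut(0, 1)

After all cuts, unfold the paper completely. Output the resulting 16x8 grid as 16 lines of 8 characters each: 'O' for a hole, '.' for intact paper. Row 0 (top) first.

Answer: O..OO..O
........
........
.OO..OO.
.OO..OO.
........
........
O..OO..O
O..OO..O
........
........
.OO..OO.
.OO..OO.
........
........
O..OO..O

Derivation:
Op 1 fold_right: fold axis v@4; visible region now rows[0,16) x cols[4,8) = 16x4
Op 2 fold_right: fold axis v@6; visible region now rows[0,16) x cols[6,8) = 16x2
Op 3 fold_down: fold axis h@8; visible region now rows[8,16) x cols[6,8) = 8x2
Op 4 fold_up: fold axis h@12; visible region now rows[8,12) x cols[6,8) = 4x2
Op 5 cut(3, 0): punch at orig (11,6); cuts so far [(11, 6)]; region rows[8,12) x cols[6,8) = 4x2
Op 6 cut(0, 1): punch at orig (8,7); cuts so far [(8, 7), (11, 6)]; region rows[8,12) x cols[6,8) = 4x2
Unfold 1 (reflect across h@12): 4 holes -> [(8, 7), (11, 6), (12, 6), (15, 7)]
Unfold 2 (reflect across h@8): 8 holes -> [(0, 7), (3, 6), (4, 6), (7, 7), (8, 7), (11, 6), (12, 6), (15, 7)]
Unfold 3 (reflect across v@6): 16 holes -> [(0, 4), (0, 7), (3, 5), (3, 6), (4, 5), (4, 6), (7, 4), (7, 7), (8, 4), (8, 7), (11, 5), (11, 6), (12, 5), (12, 6), (15, 4), (15, 7)]
Unfold 4 (reflect across v@4): 32 holes -> [(0, 0), (0, 3), (0, 4), (0, 7), (3, 1), (3, 2), (3, 5), (3, 6), (4, 1), (4, 2), (4, 5), (4, 6), (7, 0), (7, 3), (7, 4), (7, 7), (8, 0), (8, 3), (8, 4), (8, 7), (11, 1), (11, 2), (11, 5), (11, 6), (12, 1), (12, 2), (12, 5), (12, 6), (15, 0), (15, 3), (15, 4), (15, 7)]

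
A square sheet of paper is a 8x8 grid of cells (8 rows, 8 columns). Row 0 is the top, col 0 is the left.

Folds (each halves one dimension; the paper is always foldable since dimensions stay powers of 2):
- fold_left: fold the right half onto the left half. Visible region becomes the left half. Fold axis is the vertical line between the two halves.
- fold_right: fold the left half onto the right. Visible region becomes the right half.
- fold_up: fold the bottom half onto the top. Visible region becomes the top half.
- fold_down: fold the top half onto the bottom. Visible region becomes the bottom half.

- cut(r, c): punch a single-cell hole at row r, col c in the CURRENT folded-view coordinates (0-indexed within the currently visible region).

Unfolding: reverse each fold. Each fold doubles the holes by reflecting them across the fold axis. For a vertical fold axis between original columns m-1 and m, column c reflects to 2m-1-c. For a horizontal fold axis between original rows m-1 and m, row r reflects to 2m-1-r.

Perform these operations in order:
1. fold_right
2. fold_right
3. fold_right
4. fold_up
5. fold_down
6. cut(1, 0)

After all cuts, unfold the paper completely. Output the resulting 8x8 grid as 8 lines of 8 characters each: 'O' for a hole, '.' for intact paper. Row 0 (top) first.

Answer: OOOOOOOO
........
........
OOOOOOOO
OOOOOOOO
........
........
OOOOOOOO

Derivation:
Op 1 fold_right: fold axis v@4; visible region now rows[0,8) x cols[4,8) = 8x4
Op 2 fold_right: fold axis v@6; visible region now rows[0,8) x cols[6,8) = 8x2
Op 3 fold_right: fold axis v@7; visible region now rows[0,8) x cols[7,8) = 8x1
Op 4 fold_up: fold axis h@4; visible region now rows[0,4) x cols[7,8) = 4x1
Op 5 fold_down: fold axis h@2; visible region now rows[2,4) x cols[7,8) = 2x1
Op 6 cut(1, 0): punch at orig (3,7); cuts so far [(3, 7)]; region rows[2,4) x cols[7,8) = 2x1
Unfold 1 (reflect across h@2): 2 holes -> [(0, 7), (3, 7)]
Unfold 2 (reflect across h@4): 4 holes -> [(0, 7), (3, 7), (4, 7), (7, 7)]
Unfold 3 (reflect across v@7): 8 holes -> [(0, 6), (0, 7), (3, 6), (3, 7), (4, 6), (4, 7), (7, 6), (7, 7)]
Unfold 4 (reflect across v@6): 16 holes -> [(0, 4), (0, 5), (0, 6), (0, 7), (3, 4), (3, 5), (3, 6), (3, 7), (4, 4), (4, 5), (4, 6), (4, 7), (7, 4), (7, 5), (7, 6), (7, 7)]
Unfold 5 (reflect across v@4): 32 holes -> [(0, 0), (0, 1), (0, 2), (0, 3), (0, 4), (0, 5), (0, 6), (0, 7), (3, 0), (3, 1), (3, 2), (3, 3), (3, 4), (3, 5), (3, 6), (3, 7), (4, 0), (4, 1), (4, 2), (4, 3), (4, 4), (4, 5), (4, 6), (4, 7), (7, 0), (7, 1), (7, 2), (7, 3), (7, 4), (7, 5), (7, 6), (7, 7)]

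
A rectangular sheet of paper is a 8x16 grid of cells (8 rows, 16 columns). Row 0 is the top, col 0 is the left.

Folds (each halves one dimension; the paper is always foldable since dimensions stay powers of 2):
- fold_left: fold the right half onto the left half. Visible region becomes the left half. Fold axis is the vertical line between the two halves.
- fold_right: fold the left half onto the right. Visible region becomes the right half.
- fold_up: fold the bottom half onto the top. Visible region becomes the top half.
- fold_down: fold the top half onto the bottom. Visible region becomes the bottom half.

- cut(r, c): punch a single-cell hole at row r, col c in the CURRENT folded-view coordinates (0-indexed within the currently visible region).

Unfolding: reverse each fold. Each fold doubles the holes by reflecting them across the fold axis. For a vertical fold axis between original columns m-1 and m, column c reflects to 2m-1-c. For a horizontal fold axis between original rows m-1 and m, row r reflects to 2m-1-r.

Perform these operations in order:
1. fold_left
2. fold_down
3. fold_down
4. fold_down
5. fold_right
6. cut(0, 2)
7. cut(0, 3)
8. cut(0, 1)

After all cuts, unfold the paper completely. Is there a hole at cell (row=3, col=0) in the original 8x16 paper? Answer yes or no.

Op 1 fold_left: fold axis v@8; visible region now rows[0,8) x cols[0,8) = 8x8
Op 2 fold_down: fold axis h@4; visible region now rows[4,8) x cols[0,8) = 4x8
Op 3 fold_down: fold axis h@6; visible region now rows[6,8) x cols[0,8) = 2x8
Op 4 fold_down: fold axis h@7; visible region now rows[7,8) x cols[0,8) = 1x8
Op 5 fold_right: fold axis v@4; visible region now rows[7,8) x cols[4,8) = 1x4
Op 6 cut(0, 2): punch at orig (7,6); cuts so far [(7, 6)]; region rows[7,8) x cols[4,8) = 1x4
Op 7 cut(0, 3): punch at orig (7,7); cuts so far [(7, 6), (7, 7)]; region rows[7,8) x cols[4,8) = 1x4
Op 8 cut(0, 1): punch at orig (7,5); cuts so far [(7, 5), (7, 6), (7, 7)]; region rows[7,8) x cols[4,8) = 1x4
Unfold 1 (reflect across v@4): 6 holes -> [(7, 0), (7, 1), (7, 2), (7, 5), (7, 6), (7, 7)]
Unfold 2 (reflect across h@7): 12 holes -> [(6, 0), (6, 1), (6, 2), (6, 5), (6, 6), (6, 7), (7, 0), (7, 1), (7, 2), (7, 5), (7, 6), (7, 7)]
Unfold 3 (reflect across h@6): 24 holes -> [(4, 0), (4, 1), (4, 2), (4, 5), (4, 6), (4, 7), (5, 0), (5, 1), (5, 2), (5, 5), (5, 6), (5, 7), (6, 0), (6, 1), (6, 2), (6, 5), (6, 6), (6, 7), (7, 0), (7, 1), (7, 2), (7, 5), (7, 6), (7, 7)]
Unfold 4 (reflect across h@4): 48 holes -> [(0, 0), (0, 1), (0, 2), (0, 5), (0, 6), (0, 7), (1, 0), (1, 1), (1, 2), (1, 5), (1, 6), (1, 7), (2, 0), (2, 1), (2, 2), (2, 5), (2, 6), (2, 7), (3, 0), (3, 1), (3, 2), (3, 5), (3, 6), (3, 7), (4, 0), (4, 1), (4, 2), (4, 5), (4, 6), (4, 7), (5, 0), (5, 1), (5, 2), (5, 5), (5, 6), (5, 7), (6, 0), (6, 1), (6, 2), (6, 5), (6, 6), (6, 7), (7, 0), (7, 1), (7, 2), (7, 5), (7, 6), (7, 7)]
Unfold 5 (reflect across v@8): 96 holes -> [(0, 0), (0, 1), (0, 2), (0, 5), (0, 6), (0, 7), (0, 8), (0, 9), (0, 10), (0, 13), (0, 14), (0, 15), (1, 0), (1, 1), (1, 2), (1, 5), (1, 6), (1, 7), (1, 8), (1, 9), (1, 10), (1, 13), (1, 14), (1, 15), (2, 0), (2, 1), (2, 2), (2, 5), (2, 6), (2, 7), (2, 8), (2, 9), (2, 10), (2, 13), (2, 14), (2, 15), (3, 0), (3, 1), (3, 2), (3, 5), (3, 6), (3, 7), (3, 8), (3, 9), (3, 10), (3, 13), (3, 14), (3, 15), (4, 0), (4, 1), (4, 2), (4, 5), (4, 6), (4, 7), (4, 8), (4, 9), (4, 10), (4, 13), (4, 14), (4, 15), (5, 0), (5, 1), (5, 2), (5, 5), (5, 6), (5, 7), (5, 8), (5, 9), (5, 10), (5, 13), (5, 14), (5, 15), (6, 0), (6, 1), (6, 2), (6, 5), (6, 6), (6, 7), (6, 8), (6, 9), (6, 10), (6, 13), (6, 14), (6, 15), (7, 0), (7, 1), (7, 2), (7, 5), (7, 6), (7, 7), (7, 8), (7, 9), (7, 10), (7, 13), (7, 14), (7, 15)]
Holes: [(0, 0), (0, 1), (0, 2), (0, 5), (0, 6), (0, 7), (0, 8), (0, 9), (0, 10), (0, 13), (0, 14), (0, 15), (1, 0), (1, 1), (1, 2), (1, 5), (1, 6), (1, 7), (1, 8), (1, 9), (1, 10), (1, 13), (1, 14), (1, 15), (2, 0), (2, 1), (2, 2), (2, 5), (2, 6), (2, 7), (2, 8), (2, 9), (2, 10), (2, 13), (2, 14), (2, 15), (3, 0), (3, 1), (3, 2), (3, 5), (3, 6), (3, 7), (3, 8), (3, 9), (3, 10), (3, 13), (3, 14), (3, 15), (4, 0), (4, 1), (4, 2), (4, 5), (4, 6), (4, 7), (4, 8), (4, 9), (4, 10), (4, 13), (4, 14), (4, 15), (5, 0), (5, 1), (5, 2), (5, 5), (5, 6), (5, 7), (5, 8), (5, 9), (5, 10), (5, 13), (5, 14), (5, 15), (6, 0), (6, 1), (6, 2), (6, 5), (6, 6), (6, 7), (6, 8), (6, 9), (6, 10), (6, 13), (6, 14), (6, 15), (7, 0), (7, 1), (7, 2), (7, 5), (7, 6), (7, 7), (7, 8), (7, 9), (7, 10), (7, 13), (7, 14), (7, 15)]

Answer: yes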